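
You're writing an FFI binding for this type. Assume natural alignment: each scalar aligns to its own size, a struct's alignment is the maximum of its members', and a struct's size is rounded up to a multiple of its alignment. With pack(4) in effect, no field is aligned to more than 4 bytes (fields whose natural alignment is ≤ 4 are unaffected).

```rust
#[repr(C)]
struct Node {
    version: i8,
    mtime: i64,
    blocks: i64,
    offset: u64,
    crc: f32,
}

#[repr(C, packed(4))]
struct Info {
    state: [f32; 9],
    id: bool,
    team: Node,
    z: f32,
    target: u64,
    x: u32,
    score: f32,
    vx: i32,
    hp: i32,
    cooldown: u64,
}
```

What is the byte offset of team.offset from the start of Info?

Node: 0..1  version  (1B, 1-aligned); 1..8  -- padding (7B); 8..16  mtime  (8B, 8-aligned); 16..24  blocks  (8B, 8-aligned); 24..32  offset  (8B, 8-aligned); 32..36  crc  (4B, 4-aligned); 36..40  -- tail padding (4B); sizeof = 40, alignof = 8
0..36  state  (36B, 4-aligned)
36..37  id  (1B, 1-aligned)
37..40  -- padding (3B)
40..80  team  (40B, 4-aligned)
within Node: offset at 24
40 + 24 = 64

64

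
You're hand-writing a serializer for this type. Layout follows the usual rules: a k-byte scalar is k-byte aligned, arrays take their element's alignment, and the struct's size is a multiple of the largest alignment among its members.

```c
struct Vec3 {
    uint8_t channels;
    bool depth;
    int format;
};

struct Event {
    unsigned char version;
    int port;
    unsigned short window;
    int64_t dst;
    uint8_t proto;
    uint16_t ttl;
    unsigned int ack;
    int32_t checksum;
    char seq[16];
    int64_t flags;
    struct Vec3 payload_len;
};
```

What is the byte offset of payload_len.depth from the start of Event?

Vec3: @0: channels [1B, align 1] → 1; @1: depth [1B, align 1] → 2; +2 pad (align 4); @4: format [4B, align 4] → 8; size 8, align 4
@0: version [1B, align 1] → 1
+3 pad (align 4)
@4: port [4B, align 4] → 8
@8: window [2B, align 2] → 10
+6 pad (align 8)
@16: dst [8B, align 8] → 24
@24: proto [1B, align 1] → 25
+1 pad (align 2)
@26: ttl [2B, align 2] → 28
@28: ack [4B, align 4] → 32
@32: checksum [4B, align 4] → 36
@36: seq [16B, align 1] → 52
+4 pad (align 8)
@56: flags [8B, align 8] → 64
@64: payload_len [8B, align 4] → 72
within Vec3: depth at 1
64 + 1 = 65

65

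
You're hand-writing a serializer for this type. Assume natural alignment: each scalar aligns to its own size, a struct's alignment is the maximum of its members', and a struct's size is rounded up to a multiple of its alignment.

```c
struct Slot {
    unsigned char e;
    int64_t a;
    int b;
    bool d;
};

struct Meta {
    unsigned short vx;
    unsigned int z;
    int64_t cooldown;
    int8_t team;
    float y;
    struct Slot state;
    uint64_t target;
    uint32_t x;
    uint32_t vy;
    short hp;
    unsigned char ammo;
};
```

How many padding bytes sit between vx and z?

2

Slot: @0: e [1B, align 1] → 1; +7 pad (align 8); @8: a [8B, align 8] → 16; @16: b [4B, align 4] → 20; @20: d [1B, align 1] → 21; +3 tail pad (align 8); size 24, align 8
@0: vx [2B, align 2] → 2
+2 pad (align 4)
@4: z [4B, align 4] → 8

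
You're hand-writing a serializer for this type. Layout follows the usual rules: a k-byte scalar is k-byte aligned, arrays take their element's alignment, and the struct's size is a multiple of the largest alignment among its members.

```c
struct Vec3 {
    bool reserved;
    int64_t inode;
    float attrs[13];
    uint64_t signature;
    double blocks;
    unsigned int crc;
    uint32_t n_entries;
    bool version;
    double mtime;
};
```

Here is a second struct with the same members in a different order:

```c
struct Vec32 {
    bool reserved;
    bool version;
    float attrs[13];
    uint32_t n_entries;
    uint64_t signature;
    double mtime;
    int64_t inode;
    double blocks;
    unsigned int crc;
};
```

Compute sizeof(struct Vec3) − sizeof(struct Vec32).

reserved at 0 (size 1, align 1) → ends 1
pad 7 to align 8 for inode
inode at 8 (size 8, align 8) → ends 16
attrs at 16 (size 52, align 4) → ends 68
pad 4 to align 8 for signature
signature at 72 (size 8, align 8) → ends 80
blocks at 80 (size 8, align 8) → ends 88
crc at 88 (size 4, align 4) → ends 92
n_entries at 92 (size 4, align 4) → ends 96
version at 96 (size 1, align 1) → ends 97
pad 7 to align 8 for mtime
mtime at 104 (size 8, align 8) → ends 112
total 112 bytes, alignment 8
— Vec32 —
reserved at 0 (size 1, align 1) → ends 1
version at 1 (size 1, align 1) → ends 2
pad 2 to align 4 for attrs
attrs at 4 (size 52, align 4) → ends 56
n_entries at 56 (size 4, align 4) → ends 60
pad 4 to align 8 for signature
signature at 64 (size 8, align 8) → ends 72
mtime at 72 (size 8, align 8) → ends 80
inode at 80 (size 8, align 8) → ends 88
blocks at 88 (size 8, align 8) → ends 96
crc at 96 (size 4, align 4) → ends 100
tail pad 4 to reach multiple of 8
total 104 bytes, alignment 8
112 − 104 = 8

8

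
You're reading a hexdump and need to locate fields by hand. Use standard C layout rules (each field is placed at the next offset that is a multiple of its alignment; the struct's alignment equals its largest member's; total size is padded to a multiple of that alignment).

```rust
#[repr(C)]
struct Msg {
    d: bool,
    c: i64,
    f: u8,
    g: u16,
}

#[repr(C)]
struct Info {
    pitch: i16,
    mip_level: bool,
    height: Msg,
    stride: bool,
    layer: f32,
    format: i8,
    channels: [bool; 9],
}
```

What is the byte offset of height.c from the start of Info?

16

Msg: 0..1  d  (1B, 1-aligned); 1..8  -- padding (7B); 8..16  c  (8B, 8-aligned); 16..17  f  (1B, 1-aligned); 17..18  -- padding (1B); 18..20  g  (2B, 2-aligned); 20..24  -- tail padding (4B); sizeof = 24, alignof = 8
0..2  pitch  (2B, 2-aligned)
2..3  mip_level  (1B, 1-aligned)
3..8  -- padding (5B)
8..32  height  (24B, 8-aligned)
within Msg: c at 8
8 + 8 = 16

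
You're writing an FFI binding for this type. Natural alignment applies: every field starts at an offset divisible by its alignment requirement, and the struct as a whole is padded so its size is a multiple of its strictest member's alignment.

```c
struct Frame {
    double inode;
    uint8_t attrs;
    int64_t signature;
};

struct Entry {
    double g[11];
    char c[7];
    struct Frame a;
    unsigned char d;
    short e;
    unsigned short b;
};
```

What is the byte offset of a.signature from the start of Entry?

Frame: inode at 0 (size 8, align 8) → ends 8; attrs at 8 (size 1, align 1) → ends 9; pad 7 to align 8 for signature; signature at 16 (size 8, align 8) → ends 24; total 24 bytes, alignment 8
g at 0 (size 88, align 8) → ends 88
c at 88 (size 7, align 1) → ends 95
pad 1 to align 8 for a
a at 96 (size 24, align 8) → ends 120
within Frame: signature at 16
96 + 16 = 112

112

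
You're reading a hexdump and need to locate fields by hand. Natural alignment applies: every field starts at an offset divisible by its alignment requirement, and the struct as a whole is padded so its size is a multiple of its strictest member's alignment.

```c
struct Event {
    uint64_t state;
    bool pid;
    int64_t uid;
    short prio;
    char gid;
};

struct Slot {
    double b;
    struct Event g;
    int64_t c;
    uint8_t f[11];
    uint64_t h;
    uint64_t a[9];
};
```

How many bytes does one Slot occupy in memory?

Event: state at 0 (size 8, align 8) → ends 8; pid at 8 (size 1, align 1) → ends 9; pad 7 to align 8 for uid; uid at 16 (size 8, align 8) → ends 24; prio at 24 (size 2, align 2) → ends 26; gid at 26 (size 1, align 1) → ends 27; tail pad 5 to reach multiple of 8; total 32 bytes, alignment 8
b at 0 (size 8, align 8) → ends 8
g at 8 (size 32, align 8) → ends 40
c at 40 (size 8, align 8) → ends 48
f at 48 (size 11, align 1) → ends 59
pad 5 to align 8 for h
h at 64 (size 8, align 8) → ends 72
a at 72 (size 72, align 8) → ends 144
total 144 bytes, alignment 8

144 bytes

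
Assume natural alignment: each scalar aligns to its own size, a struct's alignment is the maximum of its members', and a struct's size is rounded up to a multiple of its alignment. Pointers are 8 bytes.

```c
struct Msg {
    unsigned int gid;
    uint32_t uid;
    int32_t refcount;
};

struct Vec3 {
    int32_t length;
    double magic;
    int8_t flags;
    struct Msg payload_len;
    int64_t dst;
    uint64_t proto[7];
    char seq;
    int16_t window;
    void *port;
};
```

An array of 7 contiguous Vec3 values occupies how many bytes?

784

Msg: gid at 0 (size 4, align 4) → ends 4; uid at 4 (size 4, align 4) → ends 8; refcount at 8 (size 4, align 4) → ends 12; total 12 bytes, alignment 4
length at 0 (size 4, align 4) → ends 4
pad 4 to align 8 for magic
magic at 8 (size 8, align 8) → ends 16
flags at 16 (size 1, align 1) → ends 17
pad 3 to align 4 for payload_len
payload_len at 20 (size 12, align 4) → ends 32
dst at 32 (size 8, align 8) → ends 40
proto at 40 (size 56, align 8) → ends 96
seq at 96 (size 1, align 1) → ends 97
pad 1 to align 2 for window
window at 98 (size 2, align 2) → ends 100
pad 4 to align 8 for port
port at 104 (size 8, align 8) → ends 112
total 112 bytes, alignment 8
array of 7: 7 × 112 = 784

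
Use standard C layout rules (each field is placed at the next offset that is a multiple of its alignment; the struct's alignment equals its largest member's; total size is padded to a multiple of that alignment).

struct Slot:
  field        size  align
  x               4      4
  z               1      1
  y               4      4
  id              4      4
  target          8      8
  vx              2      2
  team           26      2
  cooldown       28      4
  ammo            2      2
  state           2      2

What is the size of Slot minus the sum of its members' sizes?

x at 0 (size 4, align 4) → ends 4
z at 4 (size 1, align 1) → ends 5
pad 3 to align 4 for y
y at 8 (size 4, align 4) → ends 12
id at 12 (size 4, align 4) → ends 16
target at 16 (size 8, align 8) → ends 24
vx at 24 (size 2, align 2) → ends 26
team at 26 (size 26, align 2) → ends 52
cooldown at 52 (size 28, align 4) → ends 80
ammo at 80 (size 2, align 2) → ends 82
state at 82 (size 2, align 2) → ends 84
tail pad 4 to reach multiple of 8
total 88 bytes, alignment 8
data bytes 81, size 88 → padding 7

7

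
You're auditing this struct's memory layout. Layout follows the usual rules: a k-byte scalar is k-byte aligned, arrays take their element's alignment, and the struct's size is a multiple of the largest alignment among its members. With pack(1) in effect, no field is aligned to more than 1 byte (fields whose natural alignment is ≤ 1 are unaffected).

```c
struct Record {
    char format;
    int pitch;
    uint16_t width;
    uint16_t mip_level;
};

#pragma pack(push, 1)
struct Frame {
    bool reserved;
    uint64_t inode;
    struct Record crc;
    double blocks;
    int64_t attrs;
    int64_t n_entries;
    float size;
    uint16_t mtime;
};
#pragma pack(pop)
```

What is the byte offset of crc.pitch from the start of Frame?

Record: @0: format [1B, align 1] → 1; +3 pad (align 4); @4: pitch [4B, align 4] → 8; @8: width [2B, align 2] → 10; @10: mip_level [2B, align 2] → 12; size 12, align 4
@0: reserved [1B, align 1] → 1
@1: inode [8B, align 1] → 9
@9: crc [12B, align 1] → 21
within Record: pitch at 4
9 + 4 = 13

13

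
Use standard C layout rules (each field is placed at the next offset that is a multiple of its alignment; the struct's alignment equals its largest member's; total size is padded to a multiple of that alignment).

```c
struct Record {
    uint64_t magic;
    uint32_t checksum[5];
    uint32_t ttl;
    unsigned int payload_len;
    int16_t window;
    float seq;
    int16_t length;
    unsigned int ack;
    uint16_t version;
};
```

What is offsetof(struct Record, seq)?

0..8  magic  (8B, 8-aligned)
8..28  checksum  (20B, 4-aligned)
28..32  ttl  (4B, 4-aligned)
32..36  payload_len  (4B, 4-aligned)
36..38  window  (2B, 2-aligned)
38..40  -- padding (2B)
40..44  seq  (4B, 4-aligned)

40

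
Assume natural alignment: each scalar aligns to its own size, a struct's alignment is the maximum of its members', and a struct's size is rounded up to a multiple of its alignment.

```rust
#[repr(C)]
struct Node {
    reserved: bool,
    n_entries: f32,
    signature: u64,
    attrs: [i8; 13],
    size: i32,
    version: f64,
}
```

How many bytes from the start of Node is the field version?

0..1  reserved  (1B, 1-aligned)
1..4  -- padding (3B)
4..8  n_entries  (4B, 4-aligned)
8..16  signature  (8B, 8-aligned)
16..29  attrs  (13B, 1-aligned)
29..32  -- padding (3B)
32..36  size  (4B, 4-aligned)
36..40  -- padding (4B)
40..48  version  (8B, 8-aligned)

40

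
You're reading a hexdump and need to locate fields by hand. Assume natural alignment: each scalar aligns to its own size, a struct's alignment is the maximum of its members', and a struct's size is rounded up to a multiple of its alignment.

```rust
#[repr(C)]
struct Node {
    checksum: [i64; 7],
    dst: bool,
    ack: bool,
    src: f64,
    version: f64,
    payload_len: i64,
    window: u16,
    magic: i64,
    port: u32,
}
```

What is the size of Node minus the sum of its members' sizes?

0..56  checksum  (56B, 8-aligned)
56..57  dst  (1B, 1-aligned)
57..58  ack  (1B, 1-aligned)
58..64  -- padding (6B)
64..72  src  (8B, 8-aligned)
72..80  version  (8B, 8-aligned)
80..88  payload_len  (8B, 8-aligned)
88..90  window  (2B, 2-aligned)
90..96  -- padding (6B)
96..104  magic  (8B, 8-aligned)
104..108  port  (4B, 4-aligned)
108..112  -- tail padding (4B)
sizeof = 112, alignof = 8
data bytes 96, size 112 → padding 16

16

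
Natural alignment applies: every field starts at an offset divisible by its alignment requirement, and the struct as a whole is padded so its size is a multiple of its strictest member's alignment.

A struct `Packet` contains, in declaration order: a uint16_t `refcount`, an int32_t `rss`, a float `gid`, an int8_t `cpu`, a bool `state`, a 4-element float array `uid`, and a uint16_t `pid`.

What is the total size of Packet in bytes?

0..2  refcount  (2B, 2-aligned)
2..4  -- padding (2B)
4..8  rss  (4B, 4-aligned)
8..12  gid  (4B, 4-aligned)
12..13  cpu  (1B, 1-aligned)
13..14  state  (1B, 1-aligned)
14..16  -- padding (2B)
16..32  uid  (16B, 4-aligned)
32..34  pid  (2B, 2-aligned)
34..36  -- tail padding (2B)
sizeof = 36, alignof = 4

36 bytes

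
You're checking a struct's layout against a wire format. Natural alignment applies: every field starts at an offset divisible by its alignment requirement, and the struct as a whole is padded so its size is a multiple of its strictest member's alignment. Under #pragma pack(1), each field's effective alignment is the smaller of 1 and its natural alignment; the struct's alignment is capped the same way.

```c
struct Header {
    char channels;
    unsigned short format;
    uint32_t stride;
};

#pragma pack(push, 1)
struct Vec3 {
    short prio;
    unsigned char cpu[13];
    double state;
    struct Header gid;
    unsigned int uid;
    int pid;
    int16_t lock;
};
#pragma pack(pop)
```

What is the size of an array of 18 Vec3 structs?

Header: channels at 0 (size 1, align 1) → ends 1; pad 1 to align 2 for format; format at 2 (size 2, align 2) → ends 4; stride at 4 (size 4, align 4) → ends 8; total 8 bytes, alignment 4
prio at 0 (size 2, align 1) → ends 2
cpu at 2 (size 13, align 1) → ends 15
state at 15 (size 8, align 1) → ends 23
gid at 23 (size 8, align 1) → ends 31
uid at 31 (size 4, align 1) → ends 35
pid at 35 (size 4, align 1) → ends 39
lock at 39 (size 2, align 1) → ends 41
total 41 bytes, alignment 1
array of 18: 18 × 41 = 738

738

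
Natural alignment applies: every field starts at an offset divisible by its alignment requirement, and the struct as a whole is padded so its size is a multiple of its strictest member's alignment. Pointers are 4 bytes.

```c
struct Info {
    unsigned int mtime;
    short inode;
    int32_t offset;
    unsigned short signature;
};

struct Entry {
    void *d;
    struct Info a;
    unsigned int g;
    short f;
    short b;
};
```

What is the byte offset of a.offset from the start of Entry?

12

Info: mtime at 0 (size 4, align 4) → ends 4; inode at 4 (size 2, align 2) → ends 6; pad 2 to align 4 for offset; offset at 8 (size 4, align 4) → ends 12; signature at 12 (size 2, align 2) → ends 14; tail pad 2 to reach multiple of 4; total 16 bytes, alignment 4
d at 0 (size 4, align 4) → ends 4
a at 4 (size 16, align 4) → ends 20
within Info: offset at 8
4 + 8 = 12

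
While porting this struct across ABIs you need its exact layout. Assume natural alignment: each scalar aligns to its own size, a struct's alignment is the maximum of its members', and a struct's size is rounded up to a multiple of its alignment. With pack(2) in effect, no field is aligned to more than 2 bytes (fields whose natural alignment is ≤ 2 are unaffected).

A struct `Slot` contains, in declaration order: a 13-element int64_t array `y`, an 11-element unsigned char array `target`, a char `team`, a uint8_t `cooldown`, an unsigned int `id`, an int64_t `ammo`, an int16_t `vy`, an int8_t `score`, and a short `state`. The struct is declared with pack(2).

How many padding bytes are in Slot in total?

2

y at 0 (size 104, align 2) → ends 104
target at 104 (size 11, align 1) → ends 115
team at 115 (size 1, align 1) → ends 116
cooldown at 116 (size 1, align 1) → ends 117
pad 1 to align 2 for id
id at 118 (size 4, align 2) → ends 122
ammo at 122 (size 8, align 2) → ends 130
vy at 130 (size 2, align 2) → ends 132
score at 132 (size 1, align 1) → ends 133
pad 1 to align 2 for state
state at 134 (size 2, align 2) → ends 136
total 136 bytes, alignment 2
data bytes 134, size 136 → padding 2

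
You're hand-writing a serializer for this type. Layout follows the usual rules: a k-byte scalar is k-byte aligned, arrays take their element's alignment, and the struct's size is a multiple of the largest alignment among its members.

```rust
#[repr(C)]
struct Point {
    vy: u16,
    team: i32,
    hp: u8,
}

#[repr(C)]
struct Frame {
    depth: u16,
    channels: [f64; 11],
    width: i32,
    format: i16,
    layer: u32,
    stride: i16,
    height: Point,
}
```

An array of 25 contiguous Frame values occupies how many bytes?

3200

Point: @0: vy [2B, align 2] → 2; +2 pad (align 4); @4: team [4B, align 4] → 8; @8: hp [1B, align 1] → 9; +3 tail pad (align 4); size 12, align 4
@0: depth [2B, align 2] → 2
+6 pad (align 8)
@8: channels [88B, align 8] → 96
@96: width [4B, align 4] → 100
@100: format [2B, align 2] → 102
+2 pad (align 4)
@104: layer [4B, align 4] → 108
@108: stride [2B, align 2] → 110
+2 pad (align 4)
@112: height [12B, align 4] → 124
+4 tail pad (align 8)
size 128, align 8
array of 25: 25 × 128 = 3200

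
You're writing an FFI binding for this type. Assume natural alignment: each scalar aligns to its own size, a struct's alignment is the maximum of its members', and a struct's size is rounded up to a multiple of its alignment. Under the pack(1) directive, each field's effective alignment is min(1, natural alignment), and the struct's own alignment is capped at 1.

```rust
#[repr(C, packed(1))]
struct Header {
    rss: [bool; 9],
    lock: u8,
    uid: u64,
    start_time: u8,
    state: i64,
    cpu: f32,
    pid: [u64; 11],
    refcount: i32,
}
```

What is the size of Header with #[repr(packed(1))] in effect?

rss at 0 (size 9, align 1) → ends 9
lock at 9 (size 1, align 1) → ends 10
uid at 10 (size 8, align 1) → ends 18
start_time at 18 (size 1, align 1) → ends 19
state at 19 (size 8, align 1) → ends 27
cpu at 27 (size 4, align 1) → ends 31
pid at 31 (size 88, align 1) → ends 119
refcount at 119 (size 4, align 1) → ends 123
total 123 bytes, alignment 1

123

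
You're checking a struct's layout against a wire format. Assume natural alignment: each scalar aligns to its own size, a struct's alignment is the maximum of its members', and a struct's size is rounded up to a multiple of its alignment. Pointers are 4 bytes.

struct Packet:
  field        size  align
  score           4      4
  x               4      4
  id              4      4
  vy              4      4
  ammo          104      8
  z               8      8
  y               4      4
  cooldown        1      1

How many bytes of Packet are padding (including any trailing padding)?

3

score at 0 (size 4, align 4) → ends 4
x at 4 (size 4, align 4) → ends 8
id at 8 (size 4, align 4) → ends 12
vy at 12 (size 4, align 4) → ends 16
ammo at 16 (size 104, align 8) → ends 120
z at 120 (size 8, align 8) → ends 128
y at 128 (size 4, align 4) → ends 132
cooldown at 132 (size 1, align 1) → ends 133
tail pad 3 to reach multiple of 8
total 136 bytes, alignment 8
data bytes 133, size 136 → padding 3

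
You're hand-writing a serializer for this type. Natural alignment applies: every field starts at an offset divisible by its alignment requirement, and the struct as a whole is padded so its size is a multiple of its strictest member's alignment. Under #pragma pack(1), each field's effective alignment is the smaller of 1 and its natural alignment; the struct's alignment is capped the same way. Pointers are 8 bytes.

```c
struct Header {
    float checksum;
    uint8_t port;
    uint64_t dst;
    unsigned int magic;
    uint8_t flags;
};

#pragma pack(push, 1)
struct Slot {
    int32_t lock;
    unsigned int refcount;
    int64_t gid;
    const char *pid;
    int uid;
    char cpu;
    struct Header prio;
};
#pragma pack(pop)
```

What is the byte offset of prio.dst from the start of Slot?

Header: 0..4  checksum  (4B, 4-aligned); 4..5  port  (1B, 1-aligned); 5..8  -- padding (3B); 8..16  dst  (8B, 8-aligned); 16..20  magic  (4B, 4-aligned); 20..21  flags  (1B, 1-aligned); 21..24  -- tail padding (3B); sizeof = 24, alignof = 8
0..4  lock  (4B, 1-aligned)
4..8  refcount  (4B, 1-aligned)
8..16  gid  (8B, 1-aligned)
16..24  pid  (8B, 1-aligned)
24..28  uid  (4B, 1-aligned)
28..29  cpu  (1B, 1-aligned)
29..53  prio  (24B, 1-aligned)
within Header: dst at 8
29 + 8 = 37

37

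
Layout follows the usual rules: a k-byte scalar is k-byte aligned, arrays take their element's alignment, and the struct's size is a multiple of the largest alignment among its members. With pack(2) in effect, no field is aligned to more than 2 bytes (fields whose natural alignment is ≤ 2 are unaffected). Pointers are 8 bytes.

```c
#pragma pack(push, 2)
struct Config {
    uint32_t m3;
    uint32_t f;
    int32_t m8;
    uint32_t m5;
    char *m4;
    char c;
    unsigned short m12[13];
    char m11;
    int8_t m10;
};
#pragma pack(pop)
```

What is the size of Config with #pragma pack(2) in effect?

54

0..4  m3  (4B, 2-aligned)
4..8  f  (4B, 2-aligned)
8..12  m8  (4B, 2-aligned)
12..16  m5  (4B, 2-aligned)
16..24  m4  (8B, 2-aligned)
24..25  c  (1B, 1-aligned)
25..26  -- padding (1B)
26..52  m12  (26B, 2-aligned)
52..53  m11  (1B, 1-aligned)
53..54  m10  (1B, 1-aligned)
sizeof = 54, alignof = 2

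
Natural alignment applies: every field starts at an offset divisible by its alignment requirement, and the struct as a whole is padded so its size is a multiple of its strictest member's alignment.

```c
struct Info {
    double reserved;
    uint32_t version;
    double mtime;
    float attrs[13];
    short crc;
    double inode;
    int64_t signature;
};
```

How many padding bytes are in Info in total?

@0: reserved [8B, align 8] → 8
@8: version [4B, align 4] → 12
+4 pad (align 8)
@16: mtime [8B, align 8] → 24
@24: attrs [52B, align 4] → 76
@76: crc [2B, align 2] → 78
+2 pad (align 8)
@80: inode [8B, align 8] → 88
@88: signature [8B, align 8] → 96
size 96, align 8
data bytes 90, size 96 → padding 6

6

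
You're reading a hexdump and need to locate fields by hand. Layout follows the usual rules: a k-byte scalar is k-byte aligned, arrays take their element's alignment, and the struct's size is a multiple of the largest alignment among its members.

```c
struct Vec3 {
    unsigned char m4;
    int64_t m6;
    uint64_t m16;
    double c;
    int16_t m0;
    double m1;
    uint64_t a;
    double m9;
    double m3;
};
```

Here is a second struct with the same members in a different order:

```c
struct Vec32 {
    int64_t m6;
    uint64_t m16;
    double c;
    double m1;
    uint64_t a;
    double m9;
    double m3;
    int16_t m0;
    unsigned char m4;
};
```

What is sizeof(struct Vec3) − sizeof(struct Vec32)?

0..1  m4  (1B, 1-aligned)
1..8  -- padding (7B)
8..16  m6  (8B, 8-aligned)
16..24  m16  (8B, 8-aligned)
24..32  c  (8B, 8-aligned)
32..34  m0  (2B, 2-aligned)
34..40  -- padding (6B)
40..48  m1  (8B, 8-aligned)
48..56  a  (8B, 8-aligned)
56..64  m9  (8B, 8-aligned)
64..72  m3  (8B, 8-aligned)
sizeof = 72, alignof = 8
— Vec32 —
0..8  m6  (8B, 8-aligned)
8..16  m16  (8B, 8-aligned)
16..24  c  (8B, 8-aligned)
24..32  m1  (8B, 8-aligned)
32..40  a  (8B, 8-aligned)
40..48  m9  (8B, 8-aligned)
48..56  m3  (8B, 8-aligned)
56..58  m0  (2B, 2-aligned)
58..59  m4  (1B, 1-aligned)
59..64  -- tail padding (5B)
sizeof = 64, alignof = 8
72 − 64 = 8

8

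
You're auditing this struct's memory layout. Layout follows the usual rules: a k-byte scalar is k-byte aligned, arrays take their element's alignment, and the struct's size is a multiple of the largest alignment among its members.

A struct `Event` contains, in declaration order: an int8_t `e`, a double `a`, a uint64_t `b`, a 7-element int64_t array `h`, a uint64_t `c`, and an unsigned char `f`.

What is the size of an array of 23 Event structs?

e at 0 (size 1, align 1) → ends 1
pad 7 to align 8 for a
a at 8 (size 8, align 8) → ends 16
b at 16 (size 8, align 8) → ends 24
h at 24 (size 56, align 8) → ends 80
c at 80 (size 8, align 8) → ends 88
f at 88 (size 1, align 1) → ends 89
tail pad 7 to reach multiple of 8
total 96 bytes, alignment 8
array of 23: 23 × 96 = 2208

2208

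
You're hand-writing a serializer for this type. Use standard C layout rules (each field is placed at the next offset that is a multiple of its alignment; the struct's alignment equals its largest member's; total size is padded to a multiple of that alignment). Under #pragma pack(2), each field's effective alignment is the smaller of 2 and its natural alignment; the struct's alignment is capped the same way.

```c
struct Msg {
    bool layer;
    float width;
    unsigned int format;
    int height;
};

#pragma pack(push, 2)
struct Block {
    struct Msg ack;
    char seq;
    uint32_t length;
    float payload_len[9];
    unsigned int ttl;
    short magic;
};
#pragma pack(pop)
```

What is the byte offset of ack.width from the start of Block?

Msg: layer at 0 (size 1, align 1) → ends 1; pad 3 to align 4 for width; width at 4 (size 4, align 4) → ends 8; format at 8 (size 4, align 4) → ends 12; height at 12 (size 4, align 4) → ends 16; total 16 bytes, alignment 4
ack at 0 (size 16, align 2) → ends 16
within Msg: width at 4
0 + 4 = 4

4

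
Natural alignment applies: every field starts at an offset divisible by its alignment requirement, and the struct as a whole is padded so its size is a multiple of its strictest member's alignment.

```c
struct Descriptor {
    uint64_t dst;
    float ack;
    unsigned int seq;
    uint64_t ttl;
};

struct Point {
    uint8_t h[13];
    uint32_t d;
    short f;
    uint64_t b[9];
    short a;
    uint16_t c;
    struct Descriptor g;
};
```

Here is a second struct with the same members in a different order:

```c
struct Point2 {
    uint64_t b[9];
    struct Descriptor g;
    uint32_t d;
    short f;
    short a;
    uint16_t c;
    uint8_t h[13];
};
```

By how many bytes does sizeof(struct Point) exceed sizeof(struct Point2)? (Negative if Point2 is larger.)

Descriptor: dst at 0 (size 8, align 8) → ends 8; ack at 8 (size 4, align 4) → ends 12; seq at 12 (size 4, align 4) → ends 16; ttl at 16 (size 8, align 8) → ends 24; total 24 bytes, alignment 8
h at 0 (size 13, align 1) → ends 13
pad 3 to align 4 for d
d at 16 (size 4, align 4) → ends 20
f at 20 (size 2, align 2) → ends 22
pad 2 to align 8 for b
b at 24 (size 72, align 8) → ends 96
a at 96 (size 2, align 2) → ends 98
c at 98 (size 2, align 2) → ends 100
pad 4 to align 8 for g
g at 104 (size 24, align 8) → ends 128
total 128 bytes, alignment 8
— Point2 —
b at 0 (size 72, align 8) → ends 72
g at 72 (size 24, align 8) → ends 96
d at 96 (size 4, align 4) → ends 100
f at 100 (size 2, align 2) → ends 102
a at 102 (size 2, align 2) → ends 104
c at 104 (size 2, align 2) → ends 106
h at 106 (size 13, align 1) → ends 119
tail pad 1 to reach multiple of 8
total 120 bytes, alignment 8
128 − 120 = 8

8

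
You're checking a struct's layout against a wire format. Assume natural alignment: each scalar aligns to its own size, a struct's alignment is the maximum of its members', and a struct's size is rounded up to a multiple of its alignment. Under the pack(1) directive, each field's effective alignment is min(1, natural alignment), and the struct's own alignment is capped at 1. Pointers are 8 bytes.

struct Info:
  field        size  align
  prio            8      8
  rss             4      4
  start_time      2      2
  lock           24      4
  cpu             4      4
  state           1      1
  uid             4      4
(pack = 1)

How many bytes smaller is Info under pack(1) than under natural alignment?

9

natural layout:
  prio at 0 (size 8, align 8) → ends 8
  rss at 8 (size 4, align 4) → ends 12
  start_time at 12 (size 2, align 2) → ends 14
  pad 2 to align 4 for lock
  lock at 16 (size 24, align 4) → ends 40
  cpu at 40 (size 4, align 4) → ends 44
  state at 44 (size 1, align 1) → ends 45
  pad 3 to align 4 for uid
  uid at 48 (size 4, align 4) → ends 52
  tail pad 4 to reach multiple of 8
  total 56 bytes, alignment 8
packed(1) layout:
  prio at 0 (size 8, align 1) → ends 8
  rss at 8 (size 4, align 1) → ends 12
  start_time at 12 (size 2, align 1) → ends 14
  lock at 14 (size 24, align 1) → ends 38
  cpu at 38 (size 4, align 1) → ends 42
  state at 42 (size 1, align 1) → ends 43
  uid at 43 (size 4, align 1) → ends 47
  total 47 bytes, alignment 1
56 − 47 = 9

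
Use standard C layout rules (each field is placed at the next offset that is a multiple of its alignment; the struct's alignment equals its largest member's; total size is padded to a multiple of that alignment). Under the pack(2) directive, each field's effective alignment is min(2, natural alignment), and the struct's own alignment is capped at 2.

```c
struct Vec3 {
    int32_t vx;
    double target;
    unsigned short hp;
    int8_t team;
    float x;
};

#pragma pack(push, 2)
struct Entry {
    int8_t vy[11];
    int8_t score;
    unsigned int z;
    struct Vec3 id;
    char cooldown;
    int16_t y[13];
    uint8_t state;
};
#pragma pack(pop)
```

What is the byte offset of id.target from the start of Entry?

Vec3: 0..4  vx  (4B, 4-aligned); 4..8  -- padding (4B); 8..16  target  (8B, 8-aligned); 16..18  hp  (2B, 2-aligned); 18..19  team  (1B, 1-aligned); 19..20  -- padding (1B); 20..24  x  (4B, 4-aligned); sizeof = 24, alignof = 8
0..11  vy  (11B, 1-aligned)
11..12  score  (1B, 1-aligned)
12..16  z  (4B, 2-aligned)
16..40  id  (24B, 2-aligned)
within Vec3: target at 8
16 + 8 = 24

24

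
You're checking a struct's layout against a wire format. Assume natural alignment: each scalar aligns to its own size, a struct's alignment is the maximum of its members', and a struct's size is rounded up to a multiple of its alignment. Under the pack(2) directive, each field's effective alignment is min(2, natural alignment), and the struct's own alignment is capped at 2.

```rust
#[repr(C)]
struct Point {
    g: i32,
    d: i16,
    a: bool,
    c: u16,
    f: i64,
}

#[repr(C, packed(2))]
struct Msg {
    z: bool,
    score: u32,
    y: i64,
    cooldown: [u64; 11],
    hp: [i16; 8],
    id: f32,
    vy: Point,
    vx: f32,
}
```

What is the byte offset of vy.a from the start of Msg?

128

Point: @0: g [4B, align 4] → 4; @4: d [2B, align 2] → 6; @6: a [1B, align 1] → 7; +1 pad (align 2); @8: c [2B, align 2] → 10; +6 pad (align 8); @16: f [8B, align 8] → 24; size 24, align 8
@0: z [1B, align 1] → 1
+1 pad (align 2)
@2: score [4B, align 2] → 6
@6: y [8B, align 2] → 14
@14: cooldown [88B, align 2] → 102
@102: hp [16B, align 2] → 118
@118: id [4B, align 2] → 122
@122: vy [24B, align 2] → 146
within Point: a at 6
122 + 6 = 128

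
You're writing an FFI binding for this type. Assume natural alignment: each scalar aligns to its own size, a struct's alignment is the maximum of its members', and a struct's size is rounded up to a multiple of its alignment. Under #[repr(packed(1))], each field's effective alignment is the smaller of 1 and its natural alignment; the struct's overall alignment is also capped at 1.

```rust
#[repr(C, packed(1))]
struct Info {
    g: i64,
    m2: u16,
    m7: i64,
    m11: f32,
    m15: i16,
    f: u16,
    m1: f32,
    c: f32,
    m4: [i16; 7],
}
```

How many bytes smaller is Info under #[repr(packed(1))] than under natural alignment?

8

natural layout:
  g at 0 (size 8, align 8) → ends 8
  m2 at 8 (size 2, align 2) → ends 10
  pad 6 to align 8 for m7
  m7 at 16 (size 8, align 8) → ends 24
  m11 at 24 (size 4, align 4) → ends 28
  m15 at 28 (size 2, align 2) → ends 30
  f at 30 (size 2, align 2) → ends 32
  m1 at 32 (size 4, align 4) → ends 36
  c at 36 (size 4, align 4) → ends 40
  m4 at 40 (size 14, align 2) → ends 54
  tail pad 2 to reach multiple of 8
  total 56 bytes, alignment 8
packed(1) layout:
  g at 0 (size 8, align 1) → ends 8
  m2 at 8 (size 2, align 1) → ends 10
  m7 at 10 (size 8, align 1) → ends 18
  m11 at 18 (size 4, align 1) → ends 22
  m15 at 22 (size 2, align 1) → ends 24
  f at 24 (size 2, align 1) → ends 26
  m1 at 26 (size 4, align 1) → ends 30
  c at 30 (size 4, align 1) → ends 34
  m4 at 34 (size 14, align 1) → ends 48
  total 48 bytes, alignment 1
56 − 48 = 8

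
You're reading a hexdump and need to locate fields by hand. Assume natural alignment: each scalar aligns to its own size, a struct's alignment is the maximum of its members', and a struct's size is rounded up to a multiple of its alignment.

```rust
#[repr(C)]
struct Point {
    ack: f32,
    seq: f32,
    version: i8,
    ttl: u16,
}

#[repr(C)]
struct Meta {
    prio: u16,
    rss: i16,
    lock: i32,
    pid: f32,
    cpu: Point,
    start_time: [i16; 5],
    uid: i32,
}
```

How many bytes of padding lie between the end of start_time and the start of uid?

2

Point: @0: ack [4B, align 4] → 4; @4: seq [4B, align 4] → 8; @8: version [1B, align 1] → 9; +1 pad (align 2); @10: ttl [2B, align 2] → 12; size 12, align 4
@0: prio [2B, align 2] → 2
@2: rss [2B, align 2] → 4
@4: lock [4B, align 4] → 8
@8: pid [4B, align 4] → 12
@12: cpu [12B, align 4] → 24
@24: start_time [10B, align 2] → 34
+2 pad (align 4)
@36: uid [4B, align 4] → 40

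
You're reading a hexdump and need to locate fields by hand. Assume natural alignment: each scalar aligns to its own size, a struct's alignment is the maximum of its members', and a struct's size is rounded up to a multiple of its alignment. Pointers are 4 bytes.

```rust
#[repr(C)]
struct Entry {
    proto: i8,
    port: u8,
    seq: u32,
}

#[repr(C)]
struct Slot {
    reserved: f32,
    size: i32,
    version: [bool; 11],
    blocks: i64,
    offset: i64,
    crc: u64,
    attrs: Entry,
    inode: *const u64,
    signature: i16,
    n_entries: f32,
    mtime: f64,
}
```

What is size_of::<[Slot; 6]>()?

Entry: proto at 0 (size 1, align 1) → ends 1; port at 1 (size 1, align 1) → ends 2; pad 2 to align 4 for seq; seq at 4 (size 4, align 4) → ends 8; total 8 bytes, alignment 4
reserved at 0 (size 4, align 4) → ends 4
size at 4 (size 4, align 4) → ends 8
version at 8 (size 11, align 1) → ends 19
pad 5 to align 8 for blocks
blocks at 24 (size 8, align 8) → ends 32
offset at 32 (size 8, align 8) → ends 40
crc at 40 (size 8, align 8) → ends 48
attrs at 48 (size 8, align 4) → ends 56
inode at 56 (size 4, align 4) → ends 60
signature at 60 (size 2, align 2) → ends 62
pad 2 to align 4 for n_entries
n_entries at 64 (size 4, align 4) → ends 68
pad 4 to align 8 for mtime
mtime at 72 (size 8, align 8) → ends 80
total 80 bytes, alignment 8
array of 6: 6 × 80 = 480

480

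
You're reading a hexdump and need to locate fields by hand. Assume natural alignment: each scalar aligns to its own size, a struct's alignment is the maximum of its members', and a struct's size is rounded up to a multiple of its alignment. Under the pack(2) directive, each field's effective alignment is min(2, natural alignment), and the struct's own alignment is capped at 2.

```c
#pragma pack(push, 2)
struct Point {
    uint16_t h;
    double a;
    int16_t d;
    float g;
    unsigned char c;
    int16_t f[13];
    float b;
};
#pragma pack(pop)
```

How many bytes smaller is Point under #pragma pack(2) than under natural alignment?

8

natural layout:
  h at 0 (size 2, align 2) → ends 2
  pad 6 to align 8 for a
  a at 8 (size 8, align 8) → ends 16
  d at 16 (size 2, align 2) → ends 18
  pad 2 to align 4 for g
  g at 20 (size 4, align 4) → ends 24
  c at 24 (size 1, align 1) → ends 25
  pad 1 to align 2 for f
  f at 26 (size 26, align 2) → ends 52
  b at 52 (size 4, align 4) → ends 56
  total 56 bytes, alignment 8
packed(2) layout:
  h at 0 (size 2, align 2) → ends 2
  a at 2 (size 8, align 2) → ends 10
  d at 10 (size 2, align 2) → ends 12
  g at 12 (size 4, align 2) → ends 16
  c at 16 (size 1, align 1) → ends 17
  pad 1 to align 2 for f
  f at 18 (size 26, align 2) → ends 44
  b at 44 (size 4, align 2) → ends 48
  total 48 bytes, alignment 2
56 − 48 = 8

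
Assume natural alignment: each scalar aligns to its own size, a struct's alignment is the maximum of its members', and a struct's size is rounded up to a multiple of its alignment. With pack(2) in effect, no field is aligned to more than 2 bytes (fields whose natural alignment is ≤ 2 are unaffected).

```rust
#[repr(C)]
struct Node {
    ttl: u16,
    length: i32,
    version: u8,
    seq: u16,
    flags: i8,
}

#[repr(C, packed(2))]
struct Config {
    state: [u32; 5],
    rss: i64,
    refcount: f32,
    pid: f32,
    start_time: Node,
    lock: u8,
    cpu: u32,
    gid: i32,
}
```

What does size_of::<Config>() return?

Node: @0: ttl [2B, align 2] → 2; +2 pad (align 4); @4: length [4B, align 4] → 8; @8: version [1B, align 1] → 9; +1 pad (align 2); @10: seq [2B, align 2] → 12; @12: flags [1B, align 1] → 13; +3 tail pad (align 4); size 16, align 4
@0: state [20B, align 2] → 20
@20: rss [8B, align 2] → 28
@28: refcount [4B, align 2] → 32
@32: pid [4B, align 2] → 36
@36: start_time [16B, align 2] → 52
@52: lock [1B, align 1] → 53
+1 pad (align 2)
@54: cpu [4B, align 2] → 58
@58: gid [4B, align 2] → 62
size 62, align 2

62 bytes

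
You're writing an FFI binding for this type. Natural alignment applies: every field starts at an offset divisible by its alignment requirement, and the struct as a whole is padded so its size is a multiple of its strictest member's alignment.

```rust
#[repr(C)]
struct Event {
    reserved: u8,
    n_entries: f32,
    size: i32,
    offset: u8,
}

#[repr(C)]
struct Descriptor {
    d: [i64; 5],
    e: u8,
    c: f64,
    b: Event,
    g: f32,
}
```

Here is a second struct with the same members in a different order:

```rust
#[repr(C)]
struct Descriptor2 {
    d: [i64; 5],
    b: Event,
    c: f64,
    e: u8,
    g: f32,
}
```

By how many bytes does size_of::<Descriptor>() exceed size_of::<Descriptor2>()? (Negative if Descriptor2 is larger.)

Event: reserved at 0 (size 1, align 1) → ends 1; pad 3 to align 4 for n_entries; n_entries at 4 (size 4, align 4) → ends 8; size at 8 (size 4, align 4) → ends 12; offset at 12 (size 1, align 1) → ends 13; tail pad 3 to reach multiple of 4; total 16 bytes, alignment 4
d at 0 (size 40, align 8) → ends 40
e at 40 (size 1, align 1) → ends 41
pad 7 to align 8 for c
c at 48 (size 8, align 8) → ends 56
b at 56 (size 16, align 4) → ends 72
g at 72 (size 4, align 4) → ends 76
tail pad 4 to reach multiple of 8
total 80 bytes, alignment 8
— Descriptor2 —
d at 0 (size 40, align 8) → ends 40
b at 40 (size 16, align 4) → ends 56
c at 56 (size 8, align 8) → ends 64
e at 64 (size 1, align 1) → ends 65
pad 3 to align 4 for g
g at 68 (size 4, align 4) → ends 72
total 72 bytes, alignment 8
80 − 72 = 8

8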